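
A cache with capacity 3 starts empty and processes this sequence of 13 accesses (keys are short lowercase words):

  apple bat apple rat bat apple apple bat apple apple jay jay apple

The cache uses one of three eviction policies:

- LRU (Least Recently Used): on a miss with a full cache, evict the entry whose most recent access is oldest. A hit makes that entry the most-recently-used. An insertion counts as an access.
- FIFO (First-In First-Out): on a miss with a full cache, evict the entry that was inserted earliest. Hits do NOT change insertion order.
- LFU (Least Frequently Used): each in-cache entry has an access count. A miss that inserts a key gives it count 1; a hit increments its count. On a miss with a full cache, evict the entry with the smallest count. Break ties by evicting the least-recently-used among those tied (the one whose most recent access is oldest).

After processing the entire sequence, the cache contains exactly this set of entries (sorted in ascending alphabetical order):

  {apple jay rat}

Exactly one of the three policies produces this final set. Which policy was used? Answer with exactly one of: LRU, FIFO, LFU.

Simulating under each policy and comparing final sets:
  LRU: final set = {apple bat jay} -> differs
  FIFO: final set = {apple jay rat} -> MATCHES target
  LFU: final set = {apple bat jay} -> differs
Only FIFO produces the target set.

Answer: FIFO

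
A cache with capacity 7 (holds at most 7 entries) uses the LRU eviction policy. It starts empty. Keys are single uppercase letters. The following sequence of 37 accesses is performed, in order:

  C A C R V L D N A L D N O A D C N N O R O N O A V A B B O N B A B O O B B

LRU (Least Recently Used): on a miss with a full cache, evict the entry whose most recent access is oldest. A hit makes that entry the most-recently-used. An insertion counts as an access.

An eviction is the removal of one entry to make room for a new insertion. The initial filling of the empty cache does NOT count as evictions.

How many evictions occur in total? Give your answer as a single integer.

LRU simulation (capacity=7):
  1. access C: MISS. Cache (LRU->MRU): [C]
  2. access A: MISS. Cache (LRU->MRU): [C A]
  3. access C: HIT. Cache (LRU->MRU): [A C]
  4. access R: MISS. Cache (LRU->MRU): [A C R]
  5. access V: MISS. Cache (LRU->MRU): [A C R V]
  6. access L: MISS. Cache (LRU->MRU): [A C R V L]
  7. access D: MISS. Cache (LRU->MRU): [A C R V L D]
  8. access N: MISS. Cache (LRU->MRU): [A C R V L D N]
  9. access A: HIT. Cache (LRU->MRU): [C R V L D N A]
  10. access L: HIT. Cache (LRU->MRU): [C R V D N A L]
  11. access D: HIT. Cache (LRU->MRU): [C R V N A L D]
  12. access N: HIT. Cache (LRU->MRU): [C R V A L D N]
  13. access O: MISS, evict C. Cache (LRU->MRU): [R V A L D N O]
  14. access A: HIT. Cache (LRU->MRU): [R V L D N O A]
  15. access D: HIT. Cache (LRU->MRU): [R V L N O A D]
  16. access C: MISS, evict R. Cache (LRU->MRU): [V L N O A D C]
  17. access N: HIT. Cache (LRU->MRU): [V L O A D C N]
  18. access N: HIT. Cache (LRU->MRU): [V L O A D C N]
  19. access O: HIT. Cache (LRU->MRU): [V L A D C N O]
  20. access R: MISS, evict V. Cache (LRU->MRU): [L A D C N O R]
  21. access O: HIT. Cache (LRU->MRU): [L A D C N R O]
  22. access N: HIT. Cache (LRU->MRU): [L A D C R O N]
  23. access O: HIT. Cache (LRU->MRU): [L A D C R N O]
  24. access A: HIT. Cache (LRU->MRU): [L D C R N O A]
  25. access V: MISS, evict L. Cache (LRU->MRU): [D C R N O A V]
  26. access A: HIT. Cache (LRU->MRU): [D C R N O V A]
  27. access B: MISS, evict D. Cache (LRU->MRU): [C R N O V A B]
  28. access B: HIT. Cache (LRU->MRU): [C R N O V A B]
  29. access O: HIT. Cache (LRU->MRU): [C R N V A B O]
  30. access N: HIT. Cache (LRU->MRU): [C R V A B O N]
  31. access B: HIT. Cache (LRU->MRU): [C R V A O N B]
  32. access A: HIT. Cache (LRU->MRU): [C R V O N B A]
  33. access B: HIT. Cache (LRU->MRU): [C R V O N A B]
  34. access O: HIT. Cache (LRU->MRU): [C R V N A B O]
  35. access O: HIT. Cache (LRU->MRU): [C R V N A B O]
  36. access B: HIT. Cache (LRU->MRU): [C R V N A O B]
  37. access B: HIT. Cache (LRU->MRU): [C R V N A O B]
Total: 25 hits, 12 misses, 5 evictions

Answer: 5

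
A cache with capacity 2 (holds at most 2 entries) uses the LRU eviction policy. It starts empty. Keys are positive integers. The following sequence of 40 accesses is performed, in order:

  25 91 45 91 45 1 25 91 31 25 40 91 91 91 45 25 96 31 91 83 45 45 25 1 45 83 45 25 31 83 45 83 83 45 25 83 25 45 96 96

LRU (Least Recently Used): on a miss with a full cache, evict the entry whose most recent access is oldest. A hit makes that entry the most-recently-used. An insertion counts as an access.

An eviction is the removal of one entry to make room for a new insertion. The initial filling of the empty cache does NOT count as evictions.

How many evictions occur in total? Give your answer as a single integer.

LRU simulation (capacity=2):
  1. access 25: MISS. Cache (LRU->MRU): [25]
  2. access 91: MISS. Cache (LRU->MRU): [25 91]
  3. access 45: MISS, evict 25. Cache (LRU->MRU): [91 45]
  4. access 91: HIT. Cache (LRU->MRU): [45 91]
  5. access 45: HIT. Cache (LRU->MRU): [91 45]
  6. access 1: MISS, evict 91. Cache (LRU->MRU): [45 1]
  7. access 25: MISS, evict 45. Cache (LRU->MRU): [1 25]
  8. access 91: MISS, evict 1. Cache (LRU->MRU): [25 91]
  9. access 31: MISS, evict 25. Cache (LRU->MRU): [91 31]
  10. access 25: MISS, evict 91. Cache (LRU->MRU): [31 25]
  11. access 40: MISS, evict 31. Cache (LRU->MRU): [25 40]
  12. access 91: MISS, evict 25. Cache (LRU->MRU): [40 91]
  13. access 91: HIT. Cache (LRU->MRU): [40 91]
  14. access 91: HIT. Cache (LRU->MRU): [40 91]
  15. access 45: MISS, evict 40. Cache (LRU->MRU): [91 45]
  16. access 25: MISS, evict 91. Cache (LRU->MRU): [45 25]
  17. access 96: MISS, evict 45. Cache (LRU->MRU): [25 96]
  18. access 31: MISS, evict 25. Cache (LRU->MRU): [96 31]
  19. access 91: MISS, evict 96. Cache (LRU->MRU): [31 91]
  20. access 83: MISS, evict 31. Cache (LRU->MRU): [91 83]
  21. access 45: MISS, evict 91. Cache (LRU->MRU): [83 45]
  22. access 45: HIT. Cache (LRU->MRU): [83 45]
  23. access 25: MISS, evict 83. Cache (LRU->MRU): [45 25]
  24. access 1: MISS, evict 45. Cache (LRU->MRU): [25 1]
  25. access 45: MISS, evict 25. Cache (LRU->MRU): [1 45]
  26. access 83: MISS, evict 1. Cache (LRU->MRU): [45 83]
  27. access 45: HIT. Cache (LRU->MRU): [83 45]
  28. access 25: MISS, evict 83. Cache (LRU->MRU): [45 25]
  29. access 31: MISS, evict 45. Cache (LRU->MRU): [25 31]
  30. access 83: MISS, evict 25. Cache (LRU->MRU): [31 83]
  31. access 45: MISS, evict 31. Cache (LRU->MRU): [83 45]
  32. access 83: HIT. Cache (LRU->MRU): [45 83]
  33. access 83: HIT. Cache (LRU->MRU): [45 83]
  34. access 45: HIT. Cache (LRU->MRU): [83 45]
  35. access 25: MISS, evict 83. Cache (LRU->MRU): [45 25]
  36. access 83: MISS, evict 45. Cache (LRU->MRU): [25 83]
  37. access 25: HIT. Cache (LRU->MRU): [83 25]
  38. access 45: MISS, evict 83. Cache (LRU->MRU): [25 45]
  39. access 96: MISS, evict 25. Cache (LRU->MRU): [45 96]
  40. access 96: HIT. Cache (LRU->MRU): [45 96]
Total: 11 hits, 29 misses, 27 evictions

Answer: 27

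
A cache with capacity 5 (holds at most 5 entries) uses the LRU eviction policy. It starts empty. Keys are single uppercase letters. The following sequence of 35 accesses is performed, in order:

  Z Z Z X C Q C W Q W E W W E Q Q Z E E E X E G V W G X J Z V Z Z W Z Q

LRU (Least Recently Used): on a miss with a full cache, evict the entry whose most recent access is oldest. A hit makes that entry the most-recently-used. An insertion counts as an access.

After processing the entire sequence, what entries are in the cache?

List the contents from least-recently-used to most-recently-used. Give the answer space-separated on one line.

LRU simulation (capacity=5):
  1. access Z: MISS. Cache (LRU->MRU): [Z]
  2. access Z: HIT. Cache (LRU->MRU): [Z]
  3. access Z: HIT. Cache (LRU->MRU): [Z]
  4. access X: MISS. Cache (LRU->MRU): [Z X]
  5. access C: MISS. Cache (LRU->MRU): [Z X C]
  6. access Q: MISS. Cache (LRU->MRU): [Z X C Q]
  7. access C: HIT. Cache (LRU->MRU): [Z X Q C]
  8. access W: MISS. Cache (LRU->MRU): [Z X Q C W]
  9. access Q: HIT. Cache (LRU->MRU): [Z X C W Q]
  10. access W: HIT. Cache (LRU->MRU): [Z X C Q W]
  11. access E: MISS, evict Z. Cache (LRU->MRU): [X C Q W E]
  12. access W: HIT. Cache (LRU->MRU): [X C Q E W]
  13. access W: HIT. Cache (LRU->MRU): [X C Q E W]
  14. access E: HIT. Cache (LRU->MRU): [X C Q W E]
  15. access Q: HIT. Cache (LRU->MRU): [X C W E Q]
  16. access Q: HIT. Cache (LRU->MRU): [X C W E Q]
  17. access Z: MISS, evict X. Cache (LRU->MRU): [C W E Q Z]
  18. access E: HIT. Cache (LRU->MRU): [C W Q Z E]
  19. access E: HIT. Cache (LRU->MRU): [C W Q Z E]
  20. access E: HIT. Cache (LRU->MRU): [C W Q Z E]
  21. access X: MISS, evict C. Cache (LRU->MRU): [W Q Z E X]
  22. access E: HIT. Cache (LRU->MRU): [W Q Z X E]
  23. access G: MISS, evict W. Cache (LRU->MRU): [Q Z X E G]
  24. access V: MISS, evict Q. Cache (LRU->MRU): [Z X E G V]
  25. access W: MISS, evict Z. Cache (LRU->MRU): [X E G V W]
  26. access G: HIT. Cache (LRU->MRU): [X E V W G]
  27. access X: HIT. Cache (LRU->MRU): [E V W G X]
  28. access J: MISS, evict E. Cache (LRU->MRU): [V W G X J]
  29. access Z: MISS, evict V. Cache (LRU->MRU): [W G X J Z]
  30. access V: MISS, evict W. Cache (LRU->MRU): [G X J Z V]
  31. access Z: HIT. Cache (LRU->MRU): [G X J V Z]
  32. access Z: HIT. Cache (LRU->MRU): [G X J V Z]
  33. access W: MISS, evict G. Cache (LRU->MRU): [X J V Z W]
  34. access Z: HIT. Cache (LRU->MRU): [X J V W Z]
  35. access Q: MISS, evict X. Cache (LRU->MRU): [J V W Z Q]
Total: 19 hits, 16 misses, 11 evictions

Answer: J V W Z Q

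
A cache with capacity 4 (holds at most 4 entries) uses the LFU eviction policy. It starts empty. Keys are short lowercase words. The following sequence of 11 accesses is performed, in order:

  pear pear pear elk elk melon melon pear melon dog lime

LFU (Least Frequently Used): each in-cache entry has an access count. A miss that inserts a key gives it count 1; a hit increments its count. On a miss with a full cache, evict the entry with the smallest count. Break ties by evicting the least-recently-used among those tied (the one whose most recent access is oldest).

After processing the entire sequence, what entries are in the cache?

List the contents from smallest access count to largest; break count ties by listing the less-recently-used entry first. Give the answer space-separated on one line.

Answer: lime elk melon pear

Derivation:
LFU simulation (capacity=4):
  1. access pear: MISS. Cache: [pear(c=1)]
  2. access pear: HIT, count now 2. Cache: [pear(c=2)]
  3. access pear: HIT, count now 3. Cache: [pear(c=3)]
  4. access elk: MISS. Cache: [elk(c=1) pear(c=3)]
  5. access elk: HIT, count now 2. Cache: [elk(c=2) pear(c=3)]
  6. access melon: MISS. Cache: [melon(c=1) elk(c=2) pear(c=3)]
  7. access melon: HIT, count now 2. Cache: [elk(c=2) melon(c=2) pear(c=3)]
  8. access pear: HIT, count now 4. Cache: [elk(c=2) melon(c=2) pear(c=4)]
  9. access melon: HIT, count now 3. Cache: [elk(c=2) melon(c=3) pear(c=4)]
  10. access dog: MISS. Cache: [dog(c=1) elk(c=2) melon(c=3) pear(c=4)]
  11. access lime: MISS, evict dog(c=1). Cache: [lime(c=1) elk(c=2) melon(c=3) pear(c=4)]
Total: 6 hits, 5 misses, 1 evictions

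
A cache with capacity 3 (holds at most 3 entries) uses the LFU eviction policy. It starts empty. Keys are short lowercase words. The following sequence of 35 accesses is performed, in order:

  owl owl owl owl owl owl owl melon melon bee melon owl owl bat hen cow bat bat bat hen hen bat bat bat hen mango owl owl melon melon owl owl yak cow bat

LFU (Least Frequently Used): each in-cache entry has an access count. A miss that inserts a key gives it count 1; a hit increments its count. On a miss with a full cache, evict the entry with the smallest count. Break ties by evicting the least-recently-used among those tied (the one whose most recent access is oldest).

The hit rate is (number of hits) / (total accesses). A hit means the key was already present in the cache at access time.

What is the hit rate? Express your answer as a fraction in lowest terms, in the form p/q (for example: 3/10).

Answer: 23/35

Derivation:
LFU simulation (capacity=3):
  1. access owl: MISS. Cache: [owl(c=1)]
  2. access owl: HIT, count now 2. Cache: [owl(c=2)]
  3. access owl: HIT, count now 3. Cache: [owl(c=3)]
  4. access owl: HIT, count now 4. Cache: [owl(c=4)]
  5. access owl: HIT, count now 5. Cache: [owl(c=5)]
  6. access owl: HIT, count now 6. Cache: [owl(c=6)]
  7. access owl: HIT, count now 7. Cache: [owl(c=7)]
  8. access melon: MISS. Cache: [melon(c=1) owl(c=7)]
  9. access melon: HIT, count now 2. Cache: [melon(c=2) owl(c=7)]
  10. access bee: MISS. Cache: [bee(c=1) melon(c=2) owl(c=7)]
  11. access melon: HIT, count now 3. Cache: [bee(c=1) melon(c=3) owl(c=7)]
  12. access owl: HIT, count now 8. Cache: [bee(c=1) melon(c=3) owl(c=8)]
  13. access owl: HIT, count now 9. Cache: [bee(c=1) melon(c=3) owl(c=9)]
  14. access bat: MISS, evict bee(c=1). Cache: [bat(c=1) melon(c=3) owl(c=9)]
  15. access hen: MISS, evict bat(c=1). Cache: [hen(c=1) melon(c=3) owl(c=9)]
  16. access cow: MISS, evict hen(c=1). Cache: [cow(c=1) melon(c=3) owl(c=9)]
  17. access bat: MISS, evict cow(c=1). Cache: [bat(c=1) melon(c=3) owl(c=9)]
  18. access bat: HIT, count now 2. Cache: [bat(c=2) melon(c=3) owl(c=9)]
  19. access bat: HIT, count now 3. Cache: [melon(c=3) bat(c=3) owl(c=9)]
  20. access hen: MISS, evict melon(c=3). Cache: [hen(c=1) bat(c=3) owl(c=9)]
  21. access hen: HIT, count now 2. Cache: [hen(c=2) bat(c=3) owl(c=9)]
  22. access bat: HIT, count now 4. Cache: [hen(c=2) bat(c=4) owl(c=9)]
  23. access bat: HIT, count now 5. Cache: [hen(c=2) bat(c=5) owl(c=9)]
  24. access bat: HIT, count now 6. Cache: [hen(c=2) bat(c=6) owl(c=9)]
  25. access hen: HIT, count now 3. Cache: [hen(c=3) bat(c=6) owl(c=9)]
  26. access mango: MISS, evict hen(c=3). Cache: [mango(c=1) bat(c=6) owl(c=9)]
  27. access owl: HIT, count now 10. Cache: [mango(c=1) bat(c=6) owl(c=10)]
  28. access owl: HIT, count now 11. Cache: [mango(c=1) bat(c=6) owl(c=11)]
  29. access melon: MISS, evict mango(c=1). Cache: [melon(c=1) bat(c=6) owl(c=11)]
  30. access melon: HIT, count now 2. Cache: [melon(c=2) bat(c=6) owl(c=11)]
  31. access owl: HIT, count now 12. Cache: [melon(c=2) bat(c=6) owl(c=12)]
  32. access owl: HIT, count now 13. Cache: [melon(c=2) bat(c=6) owl(c=13)]
  33. access yak: MISS, evict melon(c=2). Cache: [yak(c=1) bat(c=6) owl(c=13)]
  34. access cow: MISS, evict yak(c=1). Cache: [cow(c=1) bat(c=6) owl(c=13)]
  35. access bat: HIT, count now 7. Cache: [cow(c=1) bat(c=7) owl(c=13)]
Total: 23 hits, 12 misses, 9 evictions

Hit rate = 23/35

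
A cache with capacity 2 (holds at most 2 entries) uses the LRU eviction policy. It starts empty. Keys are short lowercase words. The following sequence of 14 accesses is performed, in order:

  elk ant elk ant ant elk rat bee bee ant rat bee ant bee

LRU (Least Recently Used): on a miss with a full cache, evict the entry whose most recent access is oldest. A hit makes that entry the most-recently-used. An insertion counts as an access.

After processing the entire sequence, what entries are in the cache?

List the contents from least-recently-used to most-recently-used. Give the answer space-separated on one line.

LRU simulation (capacity=2):
  1. access elk: MISS. Cache (LRU->MRU): [elk]
  2. access ant: MISS. Cache (LRU->MRU): [elk ant]
  3. access elk: HIT. Cache (LRU->MRU): [ant elk]
  4. access ant: HIT. Cache (LRU->MRU): [elk ant]
  5. access ant: HIT. Cache (LRU->MRU): [elk ant]
  6. access elk: HIT. Cache (LRU->MRU): [ant elk]
  7. access rat: MISS, evict ant. Cache (LRU->MRU): [elk rat]
  8. access bee: MISS, evict elk. Cache (LRU->MRU): [rat bee]
  9. access bee: HIT. Cache (LRU->MRU): [rat bee]
  10. access ant: MISS, evict rat. Cache (LRU->MRU): [bee ant]
  11. access rat: MISS, evict bee. Cache (LRU->MRU): [ant rat]
  12. access bee: MISS, evict ant. Cache (LRU->MRU): [rat bee]
  13. access ant: MISS, evict rat. Cache (LRU->MRU): [bee ant]
  14. access bee: HIT. Cache (LRU->MRU): [ant bee]
Total: 6 hits, 8 misses, 6 evictions

Answer: ant bee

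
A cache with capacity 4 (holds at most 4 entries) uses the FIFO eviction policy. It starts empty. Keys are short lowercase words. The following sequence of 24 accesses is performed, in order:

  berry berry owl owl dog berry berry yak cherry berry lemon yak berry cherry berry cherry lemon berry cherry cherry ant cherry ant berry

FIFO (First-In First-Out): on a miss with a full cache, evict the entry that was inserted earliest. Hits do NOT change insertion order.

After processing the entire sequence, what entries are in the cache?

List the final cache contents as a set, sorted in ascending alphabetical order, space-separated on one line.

Answer: ant berry cherry lemon

Derivation:
FIFO simulation (capacity=4):
  1. access berry: MISS. Cache (old->new): [berry]
  2. access berry: HIT. Cache (old->new): [berry]
  3. access owl: MISS. Cache (old->new): [berry owl]
  4. access owl: HIT. Cache (old->new): [berry owl]
  5. access dog: MISS. Cache (old->new): [berry owl dog]
  6. access berry: HIT. Cache (old->new): [berry owl dog]
  7. access berry: HIT. Cache (old->new): [berry owl dog]
  8. access yak: MISS. Cache (old->new): [berry owl dog yak]
  9. access cherry: MISS, evict berry. Cache (old->new): [owl dog yak cherry]
  10. access berry: MISS, evict owl. Cache (old->new): [dog yak cherry berry]
  11. access lemon: MISS, evict dog. Cache (old->new): [yak cherry berry lemon]
  12. access yak: HIT. Cache (old->new): [yak cherry berry lemon]
  13. access berry: HIT. Cache (old->new): [yak cherry berry lemon]
  14. access cherry: HIT. Cache (old->new): [yak cherry berry lemon]
  15. access berry: HIT. Cache (old->new): [yak cherry berry lemon]
  16. access cherry: HIT. Cache (old->new): [yak cherry berry lemon]
  17. access lemon: HIT. Cache (old->new): [yak cherry berry lemon]
  18. access berry: HIT. Cache (old->new): [yak cherry berry lemon]
  19. access cherry: HIT. Cache (old->new): [yak cherry berry lemon]
  20. access cherry: HIT. Cache (old->new): [yak cherry berry lemon]
  21. access ant: MISS, evict yak. Cache (old->new): [cherry berry lemon ant]
  22. access cherry: HIT. Cache (old->new): [cherry berry lemon ant]
  23. access ant: HIT. Cache (old->new): [cherry berry lemon ant]
  24. access berry: HIT. Cache (old->new): [cherry berry lemon ant]
Total: 16 hits, 8 misses, 4 evictions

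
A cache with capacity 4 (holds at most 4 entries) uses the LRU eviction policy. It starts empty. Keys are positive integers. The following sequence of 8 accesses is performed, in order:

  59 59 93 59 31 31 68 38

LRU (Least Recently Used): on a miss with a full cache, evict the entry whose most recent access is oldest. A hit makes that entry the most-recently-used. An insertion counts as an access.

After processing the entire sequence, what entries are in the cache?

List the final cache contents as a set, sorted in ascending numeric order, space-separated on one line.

LRU simulation (capacity=4):
  1. access 59: MISS. Cache (LRU->MRU): [59]
  2. access 59: HIT. Cache (LRU->MRU): [59]
  3. access 93: MISS. Cache (LRU->MRU): [59 93]
  4. access 59: HIT. Cache (LRU->MRU): [93 59]
  5. access 31: MISS. Cache (LRU->MRU): [93 59 31]
  6. access 31: HIT. Cache (LRU->MRU): [93 59 31]
  7. access 68: MISS. Cache (LRU->MRU): [93 59 31 68]
  8. access 38: MISS, evict 93. Cache (LRU->MRU): [59 31 68 38]
Total: 3 hits, 5 misses, 1 evictions

Answer: 31 38 59 68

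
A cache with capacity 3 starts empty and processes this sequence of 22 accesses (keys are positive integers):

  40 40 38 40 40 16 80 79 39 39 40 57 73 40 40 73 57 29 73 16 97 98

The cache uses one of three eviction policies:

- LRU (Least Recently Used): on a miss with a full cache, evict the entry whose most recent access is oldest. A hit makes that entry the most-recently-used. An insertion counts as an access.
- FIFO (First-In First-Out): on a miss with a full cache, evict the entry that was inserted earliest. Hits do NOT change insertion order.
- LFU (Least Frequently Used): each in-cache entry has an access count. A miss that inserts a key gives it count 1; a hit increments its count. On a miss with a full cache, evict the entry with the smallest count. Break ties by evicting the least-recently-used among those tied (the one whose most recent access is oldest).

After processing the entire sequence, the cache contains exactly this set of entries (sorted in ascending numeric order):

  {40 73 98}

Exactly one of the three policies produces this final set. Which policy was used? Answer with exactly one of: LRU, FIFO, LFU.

Simulating under each policy and comparing final sets:
  LRU: final set = {16 97 98} -> differs
  FIFO: final set = {16 97 98} -> differs
  LFU: final set = {40 73 98} -> MATCHES target
Only LFU produces the target set.

Answer: LFU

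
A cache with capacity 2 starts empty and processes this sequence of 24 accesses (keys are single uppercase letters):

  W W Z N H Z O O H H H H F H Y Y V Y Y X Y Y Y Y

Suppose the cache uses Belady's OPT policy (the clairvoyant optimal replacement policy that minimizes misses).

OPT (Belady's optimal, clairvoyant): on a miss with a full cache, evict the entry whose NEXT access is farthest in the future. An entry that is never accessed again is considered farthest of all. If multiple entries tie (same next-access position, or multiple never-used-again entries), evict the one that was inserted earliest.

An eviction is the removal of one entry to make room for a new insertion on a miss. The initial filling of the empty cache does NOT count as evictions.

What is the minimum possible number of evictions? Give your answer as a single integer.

Answer: 7

Derivation:
OPT (Belady) simulation (capacity=2):
  1. access W: MISS. Cache: [W]
  2. access W: HIT. Next use of W: never. Cache: [W]
  3. access Z: MISS. Cache: [W Z]
  4. access N: MISS, evict W (next use: never). Cache: [Z N]
  5. access H: MISS, evict N (next use: never). Cache: [Z H]
  6. access Z: HIT. Next use of Z: never. Cache: [Z H]
  7. access O: MISS, evict Z (next use: never). Cache: [H O]
  8. access O: HIT. Next use of O: never. Cache: [H O]
  9. access H: HIT. Next use of H: step 10. Cache: [H O]
  10. access H: HIT. Next use of H: step 11. Cache: [H O]
  11. access H: HIT. Next use of H: step 12. Cache: [H O]
  12. access H: HIT. Next use of H: step 14. Cache: [H O]
  13. access F: MISS, evict O (next use: never). Cache: [H F]
  14. access H: HIT. Next use of H: never. Cache: [H F]
  15. access Y: MISS, evict H (next use: never). Cache: [F Y]
  16. access Y: HIT. Next use of Y: step 18. Cache: [F Y]
  17. access V: MISS, evict F (next use: never). Cache: [Y V]
  18. access Y: HIT. Next use of Y: step 19. Cache: [Y V]
  19. access Y: HIT. Next use of Y: step 21. Cache: [Y V]
  20. access X: MISS, evict V (next use: never). Cache: [Y X]
  21. access Y: HIT. Next use of Y: step 22. Cache: [Y X]
  22. access Y: HIT. Next use of Y: step 23. Cache: [Y X]
  23. access Y: HIT. Next use of Y: step 24. Cache: [Y X]
  24. access Y: HIT. Next use of Y: never. Cache: [Y X]
Total: 15 hits, 9 misses, 7 evictions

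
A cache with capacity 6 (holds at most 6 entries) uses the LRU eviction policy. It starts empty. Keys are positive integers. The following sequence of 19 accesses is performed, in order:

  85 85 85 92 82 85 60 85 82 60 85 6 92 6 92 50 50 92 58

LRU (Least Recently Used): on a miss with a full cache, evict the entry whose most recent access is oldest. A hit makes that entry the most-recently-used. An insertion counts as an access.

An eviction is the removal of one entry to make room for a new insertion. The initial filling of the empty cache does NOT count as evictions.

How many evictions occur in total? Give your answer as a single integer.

LRU simulation (capacity=6):
  1. access 85: MISS. Cache (LRU->MRU): [85]
  2. access 85: HIT. Cache (LRU->MRU): [85]
  3. access 85: HIT. Cache (LRU->MRU): [85]
  4. access 92: MISS. Cache (LRU->MRU): [85 92]
  5. access 82: MISS. Cache (LRU->MRU): [85 92 82]
  6. access 85: HIT. Cache (LRU->MRU): [92 82 85]
  7. access 60: MISS. Cache (LRU->MRU): [92 82 85 60]
  8. access 85: HIT. Cache (LRU->MRU): [92 82 60 85]
  9. access 82: HIT. Cache (LRU->MRU): [92 60 85 82]
  10. access 60: HIT. Cache (LRU->MRU): [92 85 82 60]
  11. access 85: HIT. Cache (LRU->MRU): [92 82 60 85]
  12. access 6: MISS. Cache (LRU->MRU): [92 82 60 85 6]
  13. access 92: HIT. Cache (LRU->MRU): [82 60 85 6 92]
  14. access 6: HIT. Cache (LRU->MRU): [82 60 85 92 6]
  15. access 92: HIT. Cache (LRU->MRU): [82 60 85 6 92]
  16. access 50: MISS. Cache (LRU->MRU): [82 60 85 6 92 50]
  17. access 50: HIT. Cache (LRU->MRU): [82 60 85 6 92 50]
  18. access 92: HIT. Cache (LRU->MRU): [82 60 85 6 50 92]
  19. access 58: MISS, evict 82. Cache (LRU->MRU): [60 85 6 50 92 58]
Total: 12 hits, 7 misses, 1 evictions

Answer: 1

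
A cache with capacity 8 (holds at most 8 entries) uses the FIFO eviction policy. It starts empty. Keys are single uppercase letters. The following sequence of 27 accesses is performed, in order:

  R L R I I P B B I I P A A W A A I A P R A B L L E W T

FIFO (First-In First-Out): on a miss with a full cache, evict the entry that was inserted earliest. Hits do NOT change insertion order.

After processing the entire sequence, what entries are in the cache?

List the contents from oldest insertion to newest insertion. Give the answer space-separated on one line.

FIFO simulation (capacity=8):
  1. access R: MISS. Cache (old->new): [R]
  2. access L: MISS. Cache (old->new): [R L]
  3. access R: HIT. Cache (old->new): [R L]
  4. access I: MISS. Cache (old->new): [R L I]
  5. access I: HIT. Cache (old->new): [R L I]
  6. access P: MISS. Cache (old->new): [R L I P]
  7. access B: MISS. Cache (old->new): [R L I P B]
  8. access B: HIT. Cache (old->new): [R L I P B]
  9. access I: HIT. Cache (old->new): [R L I P B]
  10. access I: HIT. Cache (old->new): [R L I P B]
  11. access P: HIT. Cache (old->new): [R L I P B]
  12. access A: MISS. Cache (old->new): [R L I P B A]
  13. access A: HIT. Cache (old->new): [R L I P B A]
  14. access W: MISS. Cache (old->new): [R L I P B A W]
  15. access A: HIT. Cache (old->new): [R L I P B A W]
  16. access A: HIT. Cache (old->new): [R L I P B A W]
  17. access I: HIT. Cache (old->new): [R L I P B A W]
  18. access A: HIT. Cache (old->new): [R L I P B A W]
  19. access P: HIT. Cache (old->new): [R L I P B A W]
  20. access R: HIT. Cache (old->new): [R L I P B A W]
  21. access A: HIT. Cache (old->new): [R L I P B A W]
  22. access B: HIT. Cache (old->new): [R L I P B A W]
  23. access L: HIT. Cache (old->new): [R L I P B A W]
  24. access L: HIT. Cache (old->new): [R L I P B A W]
  25. access E: MISS. Cache (old->new): [R L I P B A W E]
  26. access W: HIT. Cache (old->new): [R L I P B A W E]
  27. access T: MISS, evict R. Cache (old->new): [L I P B A W E T]
Total: 18 hits, 9 misses, 1 evictions

Answer: L I P B A W E T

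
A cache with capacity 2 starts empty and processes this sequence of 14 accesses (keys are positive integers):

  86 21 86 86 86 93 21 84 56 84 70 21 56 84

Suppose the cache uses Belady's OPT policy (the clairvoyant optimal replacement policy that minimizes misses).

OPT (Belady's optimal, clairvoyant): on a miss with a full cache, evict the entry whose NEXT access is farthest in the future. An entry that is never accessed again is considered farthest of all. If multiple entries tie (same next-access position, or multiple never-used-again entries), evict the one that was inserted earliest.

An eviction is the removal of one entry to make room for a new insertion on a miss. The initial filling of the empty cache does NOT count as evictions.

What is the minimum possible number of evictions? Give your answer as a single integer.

Answer: 6

Derivation:
OPT (Belady) simulation (capacity=2):
  1. access 86: MISS. Cache: [86]
  2. access 21: MISS. Cache: [86 21]
  3. access 86: HIT. Next use of 86: step 4. Cache: [86 21]
  4. access 86: HIT. Next use of 86: step 5. Cache: [86 21]
  5. access 86: HIT. Next use of 86: never. Cache: [86 21]
  6. access 93: MISS, evict 86 (next use: never). Cache: [21 93]
  7. access 21: HIT. Next use of 21: step 12. Cache: [21 93]
  8. access 84: MISS, evict 93 (next use: never). Cache: [21 84]
  9. access 56: MISS, evict 21 (next use: step 12). Cache: [84 56]
  10. access 84: HIT. Next use of 84: step 14. Cache: [84 56]
  11. access 70: MISS, evict 84 (next use: step 14). Cache: [56 70]
  12. access 21: MISS, evict 70 (next use: never). Cache: [56 21]
  13. access 56: HIT. Next use of 56: never. Cache: [56 21]
  14. access 84: MISS, evict 56 (next use: never). Cache: [21 84]
Total: 6 hits, 8 misses, 6 evictions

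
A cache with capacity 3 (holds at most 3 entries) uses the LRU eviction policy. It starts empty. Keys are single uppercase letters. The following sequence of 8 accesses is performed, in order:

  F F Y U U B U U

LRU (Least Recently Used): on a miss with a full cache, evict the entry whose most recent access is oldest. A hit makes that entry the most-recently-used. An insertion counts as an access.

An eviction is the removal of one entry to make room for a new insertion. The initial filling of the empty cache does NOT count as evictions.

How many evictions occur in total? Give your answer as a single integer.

Answer: 1

Derivation:
LRU simulation (capacity=3):
  1. access F: MISS. Cache (LRU->MRU): [F]
  2. access F: HIT. Cache (LRU->MRU): [F]
  3. access Y: MISS. Cache (LRU->MRU): [F Y]
  4. access U: MISS. Cache (LRU->MRU): [F Y U]
  5. access U: HIT. Cache (LRU->MRU): [F Y U]
  6. access B: MISS, evict F. Cache (LRU->MRU): [Y U B]
  7. access U: HIT. Cache (LRU->MRU): [Y B U]
  8. access U: HIT. Cache (LRU->MRU): [Y B U]
Total: 4 hits, 4 misses, 1 evictions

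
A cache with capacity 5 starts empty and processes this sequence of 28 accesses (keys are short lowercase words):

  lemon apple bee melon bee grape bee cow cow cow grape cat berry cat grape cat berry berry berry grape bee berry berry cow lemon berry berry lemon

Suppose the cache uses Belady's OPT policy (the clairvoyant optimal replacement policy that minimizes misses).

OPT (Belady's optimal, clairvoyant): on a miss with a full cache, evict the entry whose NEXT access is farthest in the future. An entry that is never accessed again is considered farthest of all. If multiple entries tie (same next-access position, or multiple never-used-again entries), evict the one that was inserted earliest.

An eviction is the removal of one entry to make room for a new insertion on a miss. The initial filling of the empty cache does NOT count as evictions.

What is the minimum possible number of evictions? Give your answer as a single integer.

Answer: 4

Derivation:
OPT (Belady) simulation (capacity=5):
  1. access lemon: MISS. Cache: [lemon]
  2. access apple: MISS. Cache: [lemon apple]
  3. access bee: MISS. Cache: [lemon apple bee]
  4. access melon: MISS. Cache: [lemon apple bee melon]
  5. access bee: HIT. Next use of bee: step 7. Cache: [lemon apple bee melon]
  6. access grape: MISS. Cache: [lemon apple bee melon grape]
  7. access bee: HIT. Next use of bee: step 21. Cache: [lemon apple bee melon grape]
  8. access cow: MISS, evict apple (next use: never). Cache: [lemon bee melon grape cow]
  9. access cow: HIT. Next use of cow: step 10. Cache: [lemon bee melon grape cow]
  10. access cow: HIT. Next use of cow: step 24. Cache: [lemon bee melon grape cow]
  11. access grape: HIT. Next use of grape: step 15. Cache: [lemon bee melon grape cow]
  12. access cat: MISS, evict melon (next use: never). Cache: [lemon bee grape cow cat]
  13. access berry: MISS, evict lemon (next use: step 25). Cache: [bee grape cow cat berry]
  14. access cat: HIT. Next use of cat: step 16. Cache: [bee grape cow cat berry]
  15. access grape: HIT. Next use of grape: step 20. Cache: [bee grape cow cat berry]
  16. access cat: HIT. Next use of cat: never. Cache: [bee grape cow cat berry]
  17. access berry: HIT. Next use of berry: step 18. Cache: [bee grape cow cat berry]
  18. access berry: HIT. Next use of berry: step 19. Cache: [bee grape cow cat berry]
  19. access berry: HIT. Next use of berry: step 22. Cache: [bee grape cow cat berry]
  20. access grape: HIT. Next use of grape: never. Cache: [bee grape cow cat berry]
  21. access bee: HIT. Next use of bee: never. Cache: [bee grape cow cat berry]
  22. access berry: HIT. Next use of berry: step 23. Cache: [bee grape cow cat berry]
  23. access berry: HIT. Next use of berry: step 26. Cache: [bee grape cow cat berry]
  24. access cow: HIT. Next use of cow: never. Cache: [bee grape cow cat berry]
  25. access lemon: MISS, evict bee (next use: never). Cache: [grape cow cat berry lemon]
  26. access berry: HIT. Next use of berry: step 27. Cache: [grape cow cat berry lemon]
  27. access berry: HIT. Next use of berry: never. Cache: [grape cow cat berry lemon]
  28. access lemon: HIT. Next use of lemon: never. Cache: [grape cow cat berry lemon]
Total: 19 hits, 9 misses, 4 evictions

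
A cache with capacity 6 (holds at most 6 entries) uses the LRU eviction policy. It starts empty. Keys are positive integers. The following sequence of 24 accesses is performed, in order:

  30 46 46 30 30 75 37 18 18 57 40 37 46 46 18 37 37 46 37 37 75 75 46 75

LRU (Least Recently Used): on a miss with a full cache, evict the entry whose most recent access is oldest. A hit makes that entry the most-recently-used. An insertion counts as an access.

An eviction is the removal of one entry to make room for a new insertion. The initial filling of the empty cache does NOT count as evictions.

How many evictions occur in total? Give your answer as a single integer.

LRU simulation (capacity=6):
  1. access 30: MISS. Cache (LRU->MRU): [30]
  2. access 46: MISS. Cache (LRU->MRU): [30 46]
  3. access 46: HIT. Cache (LRU->MRU): [30 46]
  4. access 30: HIT. Cache (LRU->MRU): [46 30]
  5. access 30: HIT. Cache (LRU->MRU): [46 30]
  6. access 75: MISS. Cache (LRU->MRU): [46 30 75]
  7. access 37: MISS. Cache (LRU->MRU): [46 30 75 37]
  8. access 18: MISS. Cache (LRU->MRU): [46 30 75 37 18]
  9. access 18: HIT. Cache (LRU->MRU): [46 30 75 37 18]
  10. access 57: MISS. Cache (LRU->MRU): [46 30 75 37 18 57]
  11. access 40: MISS, evict 46. Cache (LRU->MRU): [30 75 37 18 57 40]
  12. access 37: HIT. Cache (LRU->MRU): [30 75 18 57 40 37]
  13. access 46: MISS, evict 30. Cache (LRU->MRU): [75 18 57 40 37 46]
  14. access 46: HIT. Cache (LRU->MRU): [75 18 57 40 37 46]
  15. access 18: HIT. Cache (LRU->MRU): [75 57 40 37 46 18]
  16. access 37: HIT. Cache (LRU->MRU): [75 57 40 46 18 37]
  17. access 37: HIT. Cache (LRU->MRU): [75 57 40 46 18 37]
  18. access 46: HIT. Cache (LRU->MRU): [75 57 40 18 37 46]
  19. access 37: HIT. Cache (LRU->MRU): [75 57 40 18 46 37]
  20. access 37: HIT. Cache (LRU->MRU): [75 57 40 18 46 37]
  21. access 75: HIT. Cache (LRU->MRU): [57 40 18 46 37 75]
  22. access 75: HIT. Cache (LRU->MRU): [57 40 18 46 37 75]
  23. access 46: HIT. Cache (LRU->MRU): [57 40 18 37 75 46]
  24. access 75: HIT. Cache (LRU->MRU): [57 40 18 37 46 75]
Total: 16 hits, 8 misses, 2 evictions

Answer: 2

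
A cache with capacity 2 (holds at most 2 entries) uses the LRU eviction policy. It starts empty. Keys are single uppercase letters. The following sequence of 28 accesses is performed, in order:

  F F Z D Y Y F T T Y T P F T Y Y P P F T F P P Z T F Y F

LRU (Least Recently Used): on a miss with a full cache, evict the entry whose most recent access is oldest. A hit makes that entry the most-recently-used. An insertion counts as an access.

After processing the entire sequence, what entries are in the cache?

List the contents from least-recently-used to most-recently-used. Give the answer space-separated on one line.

Answer: Y F

Derivation:
LRU simulation (capacity=2):
  1. access F: MISS. Cache (LRU->MRU): [F]
  2. access F: HIT. Cache (LRU->MRU): [F]
  3. access Z: MISS. Cache (LRU->MRU): [F Z]
  4. access D: MISS, evict F. Cache (LRU->MRU): [Z D]
  5. access Y: MISS, evict Z. Cache (LRU->MRU): [D Y]
  6. access Y: HIT. Cache (LRU->MRU): [D Y]
  7. access F: MISS, evict D. Cache (LRU->MRU): [Y F]
  8. access T: MISS, evict Y. Cache (LRU->MRU): [F T]
  9. access T: HIT. Cache (LRU->MRU): [F T]
  10. access Y: MISS, evict F. Cache (LRU->MRU): [T Y]
  11. access T: HIT. Cache (LRU->MRU): [Y T]
  12. access P: MISS, evict Y. Cache (LRU->MRU): [T P]
  13. access F: MISS, evict T. Cache (LRU->MRU): [P F]
  14. access T: MISS, evict P. Cache (LRU->MRU): [F T]
  15. access Y: MISS, evict F. Cache (LRU->MRU): [T Y]
  16. access Y: HIT. Cache (LRU->MRU): [T Y]
  17. access P: MISS, evict T. Cache (LRU->MRU): [Y P]
  18. access P: HIT. Cache (LRU->MRU): [Y P]
  19. access F: MISS, evict Y. Cache (LRU->MRU): [P F]
  20. access T: MISS, evict P. Cache (LRU->MRU): [F T]
  21. access F: HIT. Cache (LRU->MRU): [T F]
  22. access P: MISS, evict T. Cache (LRU->MRU): [F P]
  23. access P: HIT. Cache (LRU->MRU): [F P]
  24. access Z: MISS, evict F. Cache (LRU->MRU): [P Z]
  25. access T: MISS, evict P. Cache (LRU->MRU): [Z T]
  26. access F: MISS, evict Z. Cache (LRU->MRU): [T F]
  27. access Y: MISS, evict T. Cache (LRU->MRU): [F Y]
  28. access F: HIT. Cache (LRU->MRU): [Y F]
Total: 9 hits, 19 misses, 17 evictions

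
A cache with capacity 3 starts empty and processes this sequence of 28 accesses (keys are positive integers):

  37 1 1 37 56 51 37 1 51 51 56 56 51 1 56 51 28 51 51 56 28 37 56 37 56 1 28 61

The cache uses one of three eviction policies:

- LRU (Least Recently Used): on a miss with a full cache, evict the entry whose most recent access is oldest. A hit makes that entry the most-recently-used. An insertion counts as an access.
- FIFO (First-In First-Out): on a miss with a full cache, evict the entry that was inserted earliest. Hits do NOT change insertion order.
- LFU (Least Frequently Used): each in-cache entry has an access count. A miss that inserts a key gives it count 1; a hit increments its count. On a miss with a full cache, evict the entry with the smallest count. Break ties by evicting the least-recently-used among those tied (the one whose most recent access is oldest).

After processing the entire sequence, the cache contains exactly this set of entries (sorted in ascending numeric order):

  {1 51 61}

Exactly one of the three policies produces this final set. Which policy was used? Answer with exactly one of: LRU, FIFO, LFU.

Simulating under each policy and comparing final sets:
  LRU: final set = {1 28 61} -> differs
  FIFO: final set = {1 28 61} -> differs
  LFU: final set = {1 51 61} -> MATCHES target
Only LFU produces the target set.

Answer: LFU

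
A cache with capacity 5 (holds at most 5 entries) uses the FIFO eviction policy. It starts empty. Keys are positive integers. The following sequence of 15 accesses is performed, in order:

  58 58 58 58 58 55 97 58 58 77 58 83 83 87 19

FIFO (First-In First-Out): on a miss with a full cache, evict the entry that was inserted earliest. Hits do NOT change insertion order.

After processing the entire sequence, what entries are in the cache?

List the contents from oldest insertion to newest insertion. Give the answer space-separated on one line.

FIFO simulation (capacity=5):
  1. access 58: MISS. Cache (old->new): [58]
  2. access 58: HIT. Cache (old->new): [58]
  3. access 58: HIT. Cache (old->new): [58]
  4. access 58: HIT. Cache (old->new): [58]
  5. access 58: HIT. Cache (old->new): [58]
  6. access 55: MISS. Cache (old->new): [58 55]
  7. access 97: MISS. Cache (old->new): [58 55 97]
  8. access 58: HIT. Cache (old->new): [58 55 97]
  9. access 58: HIT. Cache (old->new): [58 55 97]
  10. access 77: MISS. Cache (old->new): [58 55 97 77]
  11. access 58: HIT. Cache (old->new): [58 55 97 77]
  12. access 83: MISS. Cache (old->new): [58 55 97 77 83]
  13. access 83: HIT. Cache (old->new): [58 55 97 77 83]
  14. access 87: MISS, evict 58. Cache (old->new): [55 97 77 83 87]
  15. access 19: MISS, evict 55. Cache (old->new): [97 77 83 87 19]
Total: 8 hits, 7 misses, 2 evictions

Answer: 97 77 83 87 19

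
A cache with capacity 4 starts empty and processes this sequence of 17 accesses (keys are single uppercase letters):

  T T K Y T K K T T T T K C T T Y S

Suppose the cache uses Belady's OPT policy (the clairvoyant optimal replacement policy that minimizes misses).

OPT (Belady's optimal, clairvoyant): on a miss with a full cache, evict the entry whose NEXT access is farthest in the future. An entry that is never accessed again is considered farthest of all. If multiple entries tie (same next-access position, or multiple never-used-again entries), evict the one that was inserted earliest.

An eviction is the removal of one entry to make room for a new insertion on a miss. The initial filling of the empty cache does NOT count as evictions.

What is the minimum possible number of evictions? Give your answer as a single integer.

Answer: 1

Derivation:
OPT (Belady) simulation (capacity=4):
  1. access T: MISS. Cache: [T]
  2. access T: HIT. Next use of T: step 5. Cache: [T]
  3. access K: MISS. Cache: [T K]
  4. access Y: MISS. Cache: [T K Y]
  5. access T: HIT. Next use of T: step 8. Cache: [T K Y]
  6. access K: HIT. Next use of K: step 7. Cache: [T K Y]
  7. access K: HIT. Next use of K: step 12. Cache: [T K Y]
  8. access T: HIT. Next use of T: step 9. Cache: [T K Y]
  9. access T: HIT. Next use of T: step 10. Cache: [T K Y]
  10. access T: HIT. Next use of T: step 11. Cache: [T K Y]
  11. access T: HIT. Next use of T: step 14. Cache: [T K Y]
  12. access K: HIT. Next use of K: never. Cache: [T K Y]
  13. access C: MISS. Cache: [T K Y C]
  14. access T: HIT. Next use of T: step 15. Cache: [T K Y C]
  15. access T: HIT. Next use of T: never. Cache: [T K Y C]
  16. access Y: HIT. Next use of Y: never. Cache: [T K Y C]
  17. access S: MISS, evict T (next use: never). Cache: [K Y C S]
Total: 12 hits, 5 misses, 1 evictions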